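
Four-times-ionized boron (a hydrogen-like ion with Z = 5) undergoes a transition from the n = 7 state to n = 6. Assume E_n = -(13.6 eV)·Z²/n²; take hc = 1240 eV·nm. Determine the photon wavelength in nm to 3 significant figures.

495 nm

For Z = 5 the level energies scale as Z², so the effective Rydberg energy is 13.6 × 25 = 340.0 eV.
ΔE = 340.0 × (1/6² − 1/7²) = 340.0 × 0.007370 = 2.506 eV.
λ = hc/ΔE = 1240 / 2.506 = 495 nm.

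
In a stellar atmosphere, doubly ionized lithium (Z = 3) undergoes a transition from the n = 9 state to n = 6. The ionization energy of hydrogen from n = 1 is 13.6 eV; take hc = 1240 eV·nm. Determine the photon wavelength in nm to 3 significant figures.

For Z = 3 the level energies scale as Z², so the effective Rydberg energy is 13.6 × 9 = 122.4 eV.
ΔE = 122.4 × (1/6² − 1/9²) = 122.4 × 0.01543 = 1.889 eV.
λ = hc/ΔE = 1240 / 1.889 = 656 nm.

656 nm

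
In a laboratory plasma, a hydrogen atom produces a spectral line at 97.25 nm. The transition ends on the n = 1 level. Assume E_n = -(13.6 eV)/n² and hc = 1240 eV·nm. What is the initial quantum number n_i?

n_i = 4

The photon energy is ΔE = hc/λ = 1240 / 97.25 = 12.75 eV.
With Z = 1, ΔE = 13.60 × (1/n_f² − 1/n_i²), so 1/n_f² − 1/n_i² = 0.9375.
With n_f = 1: 1/n_i² = 1/1 − 0.9375 = 0.06245, so n_i ≈ 4.00.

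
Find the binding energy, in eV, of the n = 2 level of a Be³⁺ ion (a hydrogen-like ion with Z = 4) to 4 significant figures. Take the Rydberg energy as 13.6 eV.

54.40 eV

E_n = −13.6 Z²/n² = −217.6/n² eV for Z = 4.
E_2 = −217.6/4 = −54.40 eV, so ionization (to E = 0) requires 54.40 eV.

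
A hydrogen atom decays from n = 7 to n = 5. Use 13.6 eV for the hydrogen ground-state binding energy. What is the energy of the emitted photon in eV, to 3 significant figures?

0.266 eV

E_7 = −13.60/49 = −0.2776 eV and E_5 = −13.60/25 = −0.5440 eV.
The photon energy is |E_7 − E_5| = 0.266 eV.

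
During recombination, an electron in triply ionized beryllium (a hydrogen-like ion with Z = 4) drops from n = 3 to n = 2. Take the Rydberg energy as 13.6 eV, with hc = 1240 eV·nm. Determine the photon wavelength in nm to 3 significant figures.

41.0 nm

For Z = 4 the level energies scale as Z², so the effective Rydberg energy is 13.6 × 16 = 217.6 eV.
ΔE = 217.6 × (1/2² − 1/3²) = 217.6 × 0.1389 = 30.22 eV.
λ = hc/ΔE = 1240 / 30.22 = 41.0 nm.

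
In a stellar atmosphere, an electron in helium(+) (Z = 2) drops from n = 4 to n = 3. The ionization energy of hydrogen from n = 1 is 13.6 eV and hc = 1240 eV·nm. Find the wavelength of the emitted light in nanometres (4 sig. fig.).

For Z = 2 the level energies scale as Z², so the effective Rydberg energy is 13.6 × 4 = 54.40 eV.
ΔE = 54.40 × (1/3² − 1/4²) = 54.40 × 0.04861 = 2.644 eV.
λ = hc/ΔE = 1240 / 2.644 = 468.9 nm.

468.9 nm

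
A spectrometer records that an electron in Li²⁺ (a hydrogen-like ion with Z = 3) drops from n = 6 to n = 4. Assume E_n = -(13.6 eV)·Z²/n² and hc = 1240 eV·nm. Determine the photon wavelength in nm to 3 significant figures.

292 nm

For Z = 3 the level energies scale as Z², so the effective Rydberg energy is 13.6 × 9 = 122.4 eV.
ΔE = 122.4 × (1/4² − 1/6²) = 122.4 × 0.03472 = 4.250 eV.
λ = hc/ΔE = 1240 / 4.250 = 292 nm.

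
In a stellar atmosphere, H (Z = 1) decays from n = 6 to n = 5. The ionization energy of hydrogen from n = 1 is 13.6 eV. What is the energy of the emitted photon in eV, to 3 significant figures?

0.166 eV

E_6 = −13.60/36 = −0.3778 eV and E_5 = −13.60/25 = −0.5440 eV.
The photon energy is |E_6 − E_5| = 0.166 eV.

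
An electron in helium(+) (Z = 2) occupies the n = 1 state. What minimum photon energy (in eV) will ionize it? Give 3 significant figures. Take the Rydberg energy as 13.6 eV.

E_n = −13.6 Z²/n² = −54.40/n² eV for Z = 2.
E_1 = −54.40/1 = −54.4 eV, so ionization (to E = 0) requires 54.4 eV.

54.4 eV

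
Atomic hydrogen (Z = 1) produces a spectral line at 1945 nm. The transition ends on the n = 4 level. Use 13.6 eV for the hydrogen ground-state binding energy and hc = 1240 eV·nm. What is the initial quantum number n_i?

The photon energy is ΔE = hc/λ = 1240 / 1945 = 0.6375 eV.
With Z = 1, ΔE = 13.60 × (1/n_f² − 1/n_i²), so 1/n_f² − 1/n_i² = 0.04688.
With n_f = 4: 1/n_i² = 1/16 − 0.04688 = 0.01562, so n_i ≈ 8.00.

n_i = 8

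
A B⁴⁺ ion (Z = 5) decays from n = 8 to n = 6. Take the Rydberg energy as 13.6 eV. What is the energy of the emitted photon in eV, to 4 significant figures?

4.132 eV

The Bohr energies scale as Z², so for Z = 5: E_n = −340.0/n² eV.
E_8 = −340.0/64 = −5.313 eV and E_6 = −340.0/36 = −9.444 eV.
The photon energy is |E_8 − E_6| = 4.132 eV.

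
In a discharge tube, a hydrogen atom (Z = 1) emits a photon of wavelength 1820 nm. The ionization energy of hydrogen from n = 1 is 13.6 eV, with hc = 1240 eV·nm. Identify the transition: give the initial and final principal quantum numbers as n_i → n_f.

The photon energy is ΔE = hc/λ = 1240 / 1820 = 0.6813 eV.
With Z = 1, ΔE = 13.60 × (1/n_f² − 1/n_i²), so 1/n_f² − 1/n_i² = 0.05010.
Trying n_f = 4 gives 1/n_i² = 0.01240, i.e. n_i ≈ 9; this pair matches.

n_i = 9, n_f = 4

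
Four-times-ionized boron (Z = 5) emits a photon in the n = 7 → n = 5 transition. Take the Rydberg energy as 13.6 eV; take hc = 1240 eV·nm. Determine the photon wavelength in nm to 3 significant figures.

For Z = 5 the level energies scale as Z², so the effective Rydberg energy is 13.6 × 25 = 340.0 eV.
ΔE = 340.0 × (1/5² − 1/7²) = 340.0 × 0.01959 = 6.661 eV.
λ = hc/ΔE = 1240 / 6.661 = 186 nm.

186 nm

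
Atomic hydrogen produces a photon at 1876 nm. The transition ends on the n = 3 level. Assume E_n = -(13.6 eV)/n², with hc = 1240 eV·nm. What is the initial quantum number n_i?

n_i = 4

The photon energy is ΔE = hc/λ = 1240 / 1876 = 0.6610 eV.
With Z = 1, ΔE = 13.60 × (1/n_f² − 1/n_i²), so 1/n_f² − 1/n_i² = 0.04860.
With n_f = 3: 1/n_i² = 1/9 − 0.04860 = 0.06251, so n_i ≈ 4.00.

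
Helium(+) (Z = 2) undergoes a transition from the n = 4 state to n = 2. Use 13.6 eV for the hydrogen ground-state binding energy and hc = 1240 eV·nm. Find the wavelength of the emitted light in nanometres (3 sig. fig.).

122 nm

For Z = 2 the level energies scale as Z², so the effective Rydberg energy is 13.6 × 4 = 54.40 eV.
ΔE = 54.40 × (1/2² − 1/4²) = 54.40 × 0.1875 = 10.20 eV.
λ = hc/ΔE = 1240 / 10.20 = 122 nm.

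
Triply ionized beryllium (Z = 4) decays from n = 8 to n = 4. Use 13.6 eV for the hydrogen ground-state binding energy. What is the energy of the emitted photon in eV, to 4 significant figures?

The Bohr energies scale as Z², so for Z = 4: E_n = −217.6/n² eV.
E_8 = −217.6/64 = −3.400 eV and E_4 = −217.6/16 = −13.60 eV.
The photon energy is |E_8 − E_4| = 10.20 eV.

10.20 eV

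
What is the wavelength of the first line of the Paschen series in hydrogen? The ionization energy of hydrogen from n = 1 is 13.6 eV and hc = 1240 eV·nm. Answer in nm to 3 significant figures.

1880 nm

The Paschen series terminates on n_f = 3; the first line has n_i = 3+1 = 4.
ΔE = 13.60 × (1/3² − 1/4²) = 0.6611 eV.
λ = 1240 / 0.6611 = 1880 nm.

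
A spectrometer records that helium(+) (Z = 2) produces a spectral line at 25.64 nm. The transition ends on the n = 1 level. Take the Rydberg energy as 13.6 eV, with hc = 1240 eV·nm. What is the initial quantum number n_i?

The photon energy is ΔE = hc/λ = 1240 / 25.64 = 48.36 eV.
With Z = 2, ΔE = 54.40 × (1/n_f² − 1/n_i²), so 1/n_f² − 1/n_i² = 0.8890.
With n_f = 1: 1/n_i² = 1/1 − 0.8890 = 0.1110, so n_i ≈ 3.00.

n_i = 3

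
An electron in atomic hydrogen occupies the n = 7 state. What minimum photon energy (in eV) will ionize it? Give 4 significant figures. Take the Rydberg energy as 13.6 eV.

0.2776 eV

E_7 = −13.60/49 = −0.2776 eV, so ionization (to E = 0) requires 0.2776 eV.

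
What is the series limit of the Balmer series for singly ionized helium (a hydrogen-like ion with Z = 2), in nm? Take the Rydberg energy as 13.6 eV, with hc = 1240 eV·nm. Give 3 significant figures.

91.2 nm

The Balmer series has lower level n_f = 2; the series limit corresponds to n_i → ∞.
ΔE_max = 13.6 × 4 / 2² = 13.60 eV.
λ_min = 1240 / 13.60 = 91.2 nm.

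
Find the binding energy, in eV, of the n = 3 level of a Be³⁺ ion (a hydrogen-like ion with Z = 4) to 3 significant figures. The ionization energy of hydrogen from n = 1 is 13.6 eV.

E_n = −13.6 Z²/n² = −217.6/n² eV for Z = 4.
E_3 = −217.6/9 = −24.2 eV, so ionization (to E = 0) requires 24.2 eV.

24.2 eV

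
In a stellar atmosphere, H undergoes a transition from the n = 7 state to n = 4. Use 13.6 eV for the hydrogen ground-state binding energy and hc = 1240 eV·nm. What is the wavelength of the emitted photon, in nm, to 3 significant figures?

2170 nm

ΔE = 13.60 × (1/4² − 1/7²) = 13.60 × 0.04209 = 0.5724 eV.
λ = hc/ΔE = 1240 / 0.5724 = 2170 nm.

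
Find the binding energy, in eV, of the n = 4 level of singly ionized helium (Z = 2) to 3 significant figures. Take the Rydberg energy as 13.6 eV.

3.40 eV

E_n = −13.6 Z²/n² = −54.40/n² eV for Z = 2.
E_4 = −54.40/16 = −3.40 eV, so ionization (to E = 0) requires 3.40 eV.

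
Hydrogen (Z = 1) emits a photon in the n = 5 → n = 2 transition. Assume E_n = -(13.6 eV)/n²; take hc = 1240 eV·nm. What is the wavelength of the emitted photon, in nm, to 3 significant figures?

434 nm

ΔE = 13.60 × (1/2² − 1/5²) = 13.60 × 0.2100 = 2.856 eV.
λ = hc/ΔE = 1240 / 2.856 = 434 nm.
This line belongs to the Balmer series.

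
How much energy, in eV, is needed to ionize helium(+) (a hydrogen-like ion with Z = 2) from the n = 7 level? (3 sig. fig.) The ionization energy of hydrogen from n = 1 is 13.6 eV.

E_n = −13.6 Z²/n² = −54.40/n² eV for Z = 2.
E_7 = −54.40/49 = −1.11 eV, so ionization (to E = 0) requires 1.11 eV.

1.11 eV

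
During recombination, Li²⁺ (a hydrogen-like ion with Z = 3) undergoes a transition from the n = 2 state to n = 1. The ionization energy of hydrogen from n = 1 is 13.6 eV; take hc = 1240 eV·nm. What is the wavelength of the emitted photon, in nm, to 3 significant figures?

13.5 nm

For Z = 3 the level energies scale as Z², so the effective Rydberg energy is 13.6 × 9 = 122.4 eV.
ΔE = 122.4 × (1/1² − 1/2²) = 122.4 × 0.7500 = 91.80 eV.
λ = hc/ΔE = 1240 / 91.80 = 13.5 nm.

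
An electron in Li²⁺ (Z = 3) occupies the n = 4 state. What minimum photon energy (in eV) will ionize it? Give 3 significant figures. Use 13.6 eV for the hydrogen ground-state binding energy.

E_n = −13.6 Z²/n² = −122.4/n² eV for Z = 3.
E_4 = −122.4/16 = −7.65 eV, so ionization (to E = 0) requires 7.65 eV.

7.65 eV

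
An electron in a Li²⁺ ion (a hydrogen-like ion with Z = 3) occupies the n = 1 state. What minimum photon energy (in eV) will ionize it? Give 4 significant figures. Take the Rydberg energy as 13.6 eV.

E_n = −13.6 Z²/n² = −122.4/n² eV for Z = 3.
E_1 = −122.4/1 = −122.4 eV, so ionization (to E = 0) requires 122.4 eV.

122.4 eV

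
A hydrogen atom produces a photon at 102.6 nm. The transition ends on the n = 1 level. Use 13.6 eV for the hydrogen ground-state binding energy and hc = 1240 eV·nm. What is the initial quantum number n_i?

The photon energy is ΔE = hc/λ = 1240 / 102.6 = 12.09 eV.
With Z = 1, ΔE = 13.60 × (1/n_f² − 1/n_i²), so 1/n_f² − 1/n_i² = 0.8887.
With n_f = 1: 1/n_i² = 1/1 − 0.8887 = 0.1113, so n_i ≈ 3.00.

n_i = 3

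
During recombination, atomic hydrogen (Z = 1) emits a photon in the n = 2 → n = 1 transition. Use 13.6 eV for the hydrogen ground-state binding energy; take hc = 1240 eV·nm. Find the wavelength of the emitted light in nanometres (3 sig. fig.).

122 nm

ΔE = 13.60 × (1/1² − 1/2²) = 13.60 × 0.7500 = 10.20 eV.
λ = hc/ΔE = 1240 / 10.20 = 122 nm.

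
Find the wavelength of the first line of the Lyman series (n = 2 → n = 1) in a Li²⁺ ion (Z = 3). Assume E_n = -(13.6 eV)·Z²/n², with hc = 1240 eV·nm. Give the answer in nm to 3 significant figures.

13.5 nm

The Lyman series terminates on n_f = 1; the first line has n_i = 1+1 = 2.
ΔE = 122.4 × (1/1² − 1/2²) = 91.80 eV.
λ = 1240 / 91.80 = 13.5 nm.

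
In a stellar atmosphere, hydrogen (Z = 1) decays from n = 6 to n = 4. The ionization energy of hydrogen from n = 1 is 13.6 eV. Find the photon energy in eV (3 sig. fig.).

E_6 = −13.60/36 = −0.3778 eV and E_4 = −13.60/16 = −0.8500 eV.
The photon energy is |E_6 − E_4| = 0.472 eV.

0.472 eV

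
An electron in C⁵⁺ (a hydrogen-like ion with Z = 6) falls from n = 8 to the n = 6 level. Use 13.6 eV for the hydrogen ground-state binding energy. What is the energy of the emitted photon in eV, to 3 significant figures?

The Bohr energies scale as Z², so for Z = 6: E_n = −489.6/n² eV.
E_8 = −489.6/64 = −7.650 eV and E_6 = −489.6/36 = −13.60 eV.
The photon energy is |E_8 − E_6| = 5.95 eV.

5.95 eV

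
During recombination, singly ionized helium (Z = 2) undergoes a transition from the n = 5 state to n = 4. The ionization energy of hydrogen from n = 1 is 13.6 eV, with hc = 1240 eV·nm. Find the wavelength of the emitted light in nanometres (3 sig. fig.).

For Z = 2 the level energies scale as Z², so the effective Rydberg energy is 13.6 × 4 = 54.40 eV.
ΔE = 54.40 × (1/4² − 1/5²) = 54.40 × 0.02250 = 1.224 eV.
λ = hc/ΔE = 1240 / 1.224 = 1010 nm.

1010 nm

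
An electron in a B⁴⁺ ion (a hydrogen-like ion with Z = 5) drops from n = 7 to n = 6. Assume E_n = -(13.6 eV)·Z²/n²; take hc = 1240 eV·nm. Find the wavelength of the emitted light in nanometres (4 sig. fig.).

For Z = 5 the level energies scale as Z², so the effective Rydberg energy is 13.6 × 25 = 340.0 eV.
ΔE = 340.0 × (1/6² − 1/7²) = 340.0 × 0.007370 = 2.506 eV.
λ = hc/ΔE = 1240 / 2.506 = 494.9 nm.

494.9 nm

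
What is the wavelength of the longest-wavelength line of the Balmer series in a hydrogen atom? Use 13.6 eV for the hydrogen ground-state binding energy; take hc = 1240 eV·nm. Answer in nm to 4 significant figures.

656.5 nm

The Balmer series terminates on n_f = 2; the first line has n_i = 2+1 = 3.
ΔE = 13.60 × (1/2² − 1/3²) = 1.889 eV.
λ = 1240 / 1.889 = 656.5 nm.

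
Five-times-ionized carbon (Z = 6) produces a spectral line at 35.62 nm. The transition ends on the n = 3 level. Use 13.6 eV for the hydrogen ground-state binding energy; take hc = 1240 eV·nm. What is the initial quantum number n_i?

The photon energy is ΔE = hc/λ = 1240 / 35.62 = 34.81 eV.
With Z = 6, ΔE = 489.6 × (1/n_f² − 1/n_i²), so 1/n_f² − 1/n_i² = 0.07110.
With n_f = 3: 1/n_i² = 1/9 − 0.07110 = 0.04001, so n_i ≈ 5.00.

n_i = 5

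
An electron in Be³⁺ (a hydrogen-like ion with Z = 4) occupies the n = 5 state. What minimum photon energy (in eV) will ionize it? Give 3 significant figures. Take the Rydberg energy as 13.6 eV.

E_n = −13.6 Z²/n² = −217.6/n² eV for Z = 4.
E_5 = −217.6/25 = −8.70 eV, so ionization (to E = 0) requires 8.70 eV.

8.70 eV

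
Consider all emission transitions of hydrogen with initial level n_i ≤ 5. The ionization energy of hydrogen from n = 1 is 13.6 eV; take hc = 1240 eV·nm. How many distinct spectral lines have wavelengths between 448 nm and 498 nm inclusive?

1

Enumerate all n_i → n_f pairs with 1 ≤ n_f < n_i ≤ 5 and compute λ = 1240 / [13.6·1·(1/n_f² − 1/n_i²)].
Lines falling in [448, 498] nm: 4→2 (486.3 nm).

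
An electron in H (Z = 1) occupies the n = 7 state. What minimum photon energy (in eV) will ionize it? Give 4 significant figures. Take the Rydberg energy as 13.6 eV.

E_7 = −13.60/49 = −0.2776 eV, so ionization (to E = 0) requires 0.2776 eV.

0.2776 eV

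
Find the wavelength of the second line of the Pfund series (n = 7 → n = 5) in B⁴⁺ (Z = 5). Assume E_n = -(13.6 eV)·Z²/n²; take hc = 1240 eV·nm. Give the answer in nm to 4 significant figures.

The Pfund series terminates on n_f = 5; the second line has n_i = 5+2 = 7.
ΔE = 340.0 × (1/5² − 1/7²) = 6.661 eV.
λ = 1240 / 6.661 = 186.2 nm.

186.2 nm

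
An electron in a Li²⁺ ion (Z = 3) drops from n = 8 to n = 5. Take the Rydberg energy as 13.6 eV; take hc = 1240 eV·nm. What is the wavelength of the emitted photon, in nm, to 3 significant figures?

For Z = 3 the level energies scale as Z², so the effective Rydberg energy is 13.6 × 9 = 122.4 eV.
ΔE = 122.4 × (1/5² − 1/8²) = 122.4 × 0.02438 = 2.984 eV.
λ = hc/ΔE = 1240 / 2.984 = 416 nm.

416 nm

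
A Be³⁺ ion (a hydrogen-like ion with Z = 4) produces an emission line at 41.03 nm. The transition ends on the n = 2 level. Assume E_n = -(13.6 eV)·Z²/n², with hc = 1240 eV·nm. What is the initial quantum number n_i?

n_i = 3

The photon energy is ΔE = hc/λ = 1240 / 41.03 = 30.22 eV.
With Z = 4, ΔE = 217.6 × (1/n_f² − 1/n_i²), so 1/n_f² − 1/n_i² = 0.1389.
With n_f = 2: 1/n_i² = 1/4 − 0.1389 = 0.1111, so n_i ≈ 3.00.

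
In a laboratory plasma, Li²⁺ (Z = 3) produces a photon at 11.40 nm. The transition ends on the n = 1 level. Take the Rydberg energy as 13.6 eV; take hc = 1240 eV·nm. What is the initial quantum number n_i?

The photon energy is ΔE = hc/λ = 1240 / 11.40 = 108.8 eV.
With Z = 3, ΔE = 122.4 × (1/n_f² − 1/n_i²), so 1/n_f² − 1/n_i² = 0.8887.
With n_f = 1: 1/n_i² = 1/1 − 0.8887 = 0.1113, so n_i ≈ 3.00.

n_i = 3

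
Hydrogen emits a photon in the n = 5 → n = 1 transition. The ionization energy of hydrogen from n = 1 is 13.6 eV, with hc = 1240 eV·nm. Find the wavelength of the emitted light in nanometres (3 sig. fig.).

95.0 nm

ΔE = 13.60 × (1/1² − 1/5²) = 13.60 × 0.9600 = 13.06 eV.
λ = hc/ΔE = 1240 / 13.06 = 95.0 nm.
This line belongs to the Lyman series.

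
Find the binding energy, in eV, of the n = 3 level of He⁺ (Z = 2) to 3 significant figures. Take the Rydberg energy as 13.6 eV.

6.04 eV

E_n = −13.6 Z²/n² = −54.40/n² eV for Z = 2.
E_3 = −54.40/9 = −6.04 eV, so ionization (to E = 0) requires 6.04 eV.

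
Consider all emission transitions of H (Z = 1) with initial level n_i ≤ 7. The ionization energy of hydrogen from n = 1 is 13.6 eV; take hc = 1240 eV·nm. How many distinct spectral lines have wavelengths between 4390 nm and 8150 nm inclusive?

Enumerate all n_i → n_f pairs with 1 ≤ n_f < n_i ≤ 7 and compute λ = 1240 / [13.6·1·(1/n_f² − 1/n_i²)].
Lines falling in [4390, 8150] nm: 7→5 (4654 nm), 6→5 (7460 nm).

2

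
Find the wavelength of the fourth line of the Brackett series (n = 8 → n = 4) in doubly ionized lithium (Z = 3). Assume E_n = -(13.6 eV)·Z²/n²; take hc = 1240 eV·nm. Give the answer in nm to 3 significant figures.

216 nm

The Brackett series terminates on n_f = 4; the fourth line has n_i = 4+4 = 8.
ΔE = 122.4 × (1/4² − 1/8²) = 5.738 eV.
λ = 1240 / 5.738 = 216 nm.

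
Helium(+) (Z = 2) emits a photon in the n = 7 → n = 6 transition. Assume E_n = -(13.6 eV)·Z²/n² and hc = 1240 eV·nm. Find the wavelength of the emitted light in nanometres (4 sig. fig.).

For Z = 2 the level energies scale as Z², so the effective Rydberg energy is 13.6 × 4 = 54.40 eV.
ΔE = 54.40 × (1/6² − 1/7²) = 54.40 × 0.007370 = 0.4009 eV.
λ = hc/ΔE = 1240 / 0.4009 = 3093 nm.

3093 nm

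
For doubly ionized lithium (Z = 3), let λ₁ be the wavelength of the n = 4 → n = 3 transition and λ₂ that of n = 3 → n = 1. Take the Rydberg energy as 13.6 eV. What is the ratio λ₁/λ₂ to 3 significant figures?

18.3

λ ∝ 1/ΔE ∝ 1/(1/n_f² − 1/n_i²), and the Z² and hc factors cancel in the ratio.
λ₁/λ₂ = (1/1² − 1/3²)/(1/3² − 1/4²) = 0.8889/0.04861 = 18.3.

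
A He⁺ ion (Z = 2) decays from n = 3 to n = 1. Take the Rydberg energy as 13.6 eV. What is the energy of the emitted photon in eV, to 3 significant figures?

The Bohr energies scale as Z², so for Z = 2: E_n = −54.40/n² eV.
E_3 = −54.40/9 = −6.044 eV and E_1 = −54.40/1 = −54.40 eV.
The photon energy is |E_3 − E_1| = 48.4 eV.

48.4 eV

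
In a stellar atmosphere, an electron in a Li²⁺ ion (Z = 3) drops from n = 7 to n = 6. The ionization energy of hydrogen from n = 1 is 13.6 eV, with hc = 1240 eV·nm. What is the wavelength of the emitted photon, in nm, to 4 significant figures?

1375 nm

For Z = 3 the level energies scale as Z², so the effective Rydberg energy is 13.6 × 9 = 122.4 eV.
ΔE = 122.4 × (1/6² − 1/7²) = 122.4 × 0.007370 = 0.9020 eV.
λ = hc/ΔE = 1240 / 0.9020 = 1375 nm.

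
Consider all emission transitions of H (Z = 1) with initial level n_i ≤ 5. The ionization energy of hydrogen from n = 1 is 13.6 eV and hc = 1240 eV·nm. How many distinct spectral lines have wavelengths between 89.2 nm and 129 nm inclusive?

Enumerate all n_i → n_f pairs with 1 ≤ n_f < n_i ≤ 5 and compute λ = 1240 / [13.6·1·(1/n_f² − 1/n_i²)].
Lines falling in [89.2, 129] nm: 5→1 (94.98 nm), 4→1 (97.25 nm), 3→1 (102.6 nm), 2→1 (121.6 nm).

4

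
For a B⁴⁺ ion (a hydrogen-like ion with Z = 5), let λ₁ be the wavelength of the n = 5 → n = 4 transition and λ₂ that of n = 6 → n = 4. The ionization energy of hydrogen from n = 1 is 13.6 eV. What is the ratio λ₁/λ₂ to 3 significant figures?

λ ∝ 1/ΔE ∝ 1/(1/n_f² − 1/n_i²), and the Z² and hc factors cancel in the ratio.
λ₁/λ₂ = (1/4² − 1/6²)/(1/4² − 1/5²) = 0.03472/0.02250 = 1.54.

1.54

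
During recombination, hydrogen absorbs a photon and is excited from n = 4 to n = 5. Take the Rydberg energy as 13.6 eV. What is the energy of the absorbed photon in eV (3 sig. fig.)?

0.306 eV

E_5 = −13.60/25 = −0.5440 eV and E_4 = −13.60/16 = −0.8500 eV.
The photon energy is |E_5 − E_4| = 0.306 eV.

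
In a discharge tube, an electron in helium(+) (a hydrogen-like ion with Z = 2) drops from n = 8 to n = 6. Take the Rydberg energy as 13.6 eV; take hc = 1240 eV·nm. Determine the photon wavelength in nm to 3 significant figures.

For Z = 2 the level energies scale as Z², so the effective Rydberg energy is 13.6 × 4 = 54.40 eV.
ΔE = 54.40 × (1/6² − 1/8²) = 54.40 × 0.01215 = 0.6611 eV.
λ = hc/ΔE = 1240 / 0.6611 = 1880 nm.

1880 nm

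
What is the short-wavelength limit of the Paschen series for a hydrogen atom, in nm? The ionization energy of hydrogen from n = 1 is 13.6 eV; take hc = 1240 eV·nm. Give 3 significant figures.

The Paschen series has lower level n_f = 3; the series limit corresponds to n_i → ∞.
ΔE_max = 13.6 × 1 / 3² = 1.511 eV.
λ_min = 1240 / 1.511 = 821 nm.

821 nm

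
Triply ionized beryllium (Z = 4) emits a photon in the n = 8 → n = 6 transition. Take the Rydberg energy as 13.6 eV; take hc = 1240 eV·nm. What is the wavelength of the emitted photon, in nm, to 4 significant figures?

For Z = 4 the level energies scale as Z², so the effective Rydberg energy is 13.6 × 16 = 217.6 eV.
ΔE = 217.6 × (1/6² − 1/8²) = 217.6 × 0.01215 = 2.644 eV.
λ = hc/ΔE = 1240 / 2.644 = 468.9 nm.

468.9 nm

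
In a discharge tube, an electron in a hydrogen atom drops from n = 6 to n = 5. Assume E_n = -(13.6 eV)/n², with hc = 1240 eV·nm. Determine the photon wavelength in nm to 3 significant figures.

ΔE = 13.60 × (1/5² − 1/6²) = 13.60 × 0.01222 = 0.1662 eV.
λ = hc/ΔE = 1240 / 0.1662 = 7460 nm.
This line belongs to the Pfund series.

7460 nm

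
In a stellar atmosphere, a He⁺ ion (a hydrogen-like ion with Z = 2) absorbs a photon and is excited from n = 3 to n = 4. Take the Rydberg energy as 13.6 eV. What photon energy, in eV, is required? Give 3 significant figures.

The Bohr energies scale as Z², so for Z = 2: E_n = −54.40/n² eV.
E_4 = −54.40/16 = −3.400 eV and E_3 = −54.40/9 = −6.044 eV.
The photon energy is |E_4 − E_3| = 2.64 eV.

2.64 eV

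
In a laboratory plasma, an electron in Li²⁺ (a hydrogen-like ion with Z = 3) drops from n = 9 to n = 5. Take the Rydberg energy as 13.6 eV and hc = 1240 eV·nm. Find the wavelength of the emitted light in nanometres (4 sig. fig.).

366.3 nm

For Z = 3 the level energies scale as Z², so the effective Rydberg energy is 13.6 × 9 = 122.4 eV.
ΔE = 122.4 × (1/5² − 1/9²) = 122.4 × 0.02765 = 3.385 eV.
λ = hc/ΔE = 1240 / 3.385 = 366.3 nm.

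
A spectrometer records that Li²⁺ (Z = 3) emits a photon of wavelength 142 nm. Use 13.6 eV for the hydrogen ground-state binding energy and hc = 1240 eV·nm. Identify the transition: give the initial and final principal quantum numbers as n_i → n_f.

n_i = 5, n_f = 3

The photon energy is ΔE = hc/λ = 1240 / 142 = 8.732 eV.
With Z = 3, ΔE = 122.4 × (1/n_f² − 1/n_i²), so 1/n_f² − 1/n_i² = 0.07134.
Trying n_f = 3 gives 1/n_i² = 0.03977, i.e. n_i ≈ 5; this pair matches.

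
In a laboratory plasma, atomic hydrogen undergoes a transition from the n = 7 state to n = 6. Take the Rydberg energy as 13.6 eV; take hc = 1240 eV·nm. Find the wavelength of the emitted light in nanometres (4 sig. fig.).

ΔE = 13.60 × (1/6² − 1/7²) = 13.60 × 0.007370 = 0.1002 eV.
λ = hc/ΔE = 1240 / 0.1002 = 12370 nm.

12370 nm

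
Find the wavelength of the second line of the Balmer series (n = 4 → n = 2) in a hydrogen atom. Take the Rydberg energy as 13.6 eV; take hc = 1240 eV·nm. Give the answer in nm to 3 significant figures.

486 nm

The Balmer series terminates on n_f = 2; the second line has n_i = 2+2 = 4.
ΔE = 13.60 × (1/2² − 1/4²) = 2.550 eV.
λ = 1240 / 2.550 = 486 nm.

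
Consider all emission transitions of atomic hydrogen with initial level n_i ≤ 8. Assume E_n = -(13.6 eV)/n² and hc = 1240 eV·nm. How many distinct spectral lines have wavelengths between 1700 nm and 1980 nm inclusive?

2

Enumerate all n_i → n_f pairs with 1 ≤ n_f < n_i ≤ 8 and compute λ = 1240 / [13.6·1·(1/n_f² − 1/n_i²)].
Lines falling in [1700, 1980] nm: 4→3 (1876 nm), 8→4 (1945 nm).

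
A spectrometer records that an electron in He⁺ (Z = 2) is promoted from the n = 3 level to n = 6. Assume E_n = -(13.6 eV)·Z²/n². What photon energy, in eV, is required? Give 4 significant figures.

4.533 eV

The Bohr energies scale as Z², so for Z = 2: E_n = −54.40/n² eV.
E_6 = −54.40/36 = −1.511 eV and E_3 = −54.40/9 = −6.044 eV.
The photon energy is |E_6 − E_3| = 4.533 eV.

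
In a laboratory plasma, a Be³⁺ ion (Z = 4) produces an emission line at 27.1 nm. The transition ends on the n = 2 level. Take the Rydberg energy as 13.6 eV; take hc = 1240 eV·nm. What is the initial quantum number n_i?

The photon energy is ΔE = hc/λ = 1240 / 27.1 = 45.76 eV.
With Z = 4, ΔE = 217.6 × (1/n_f² − 1/n_i²), so 1/n_f² − 1/n_i² = 0.2103.
With n_f = 2: 1/n_i² = 1/4 − 0.2103 = 0.03972, so n_i ≈ 5.02.

n_i = 5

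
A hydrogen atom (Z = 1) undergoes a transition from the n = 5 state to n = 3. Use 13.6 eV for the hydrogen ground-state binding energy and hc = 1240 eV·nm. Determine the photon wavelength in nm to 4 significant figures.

1282 nm

ΔE = 13.60 × (1/3² − 1/5²) = 13.60 × 0.07111 = 0.9671 eV.
λ = hc/ΔE = 1240 / 0.9671 = 1282 nm.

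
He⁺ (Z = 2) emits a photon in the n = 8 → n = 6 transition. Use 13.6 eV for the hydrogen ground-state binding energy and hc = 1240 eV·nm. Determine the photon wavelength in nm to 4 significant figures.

For Z = 2 the level energies scale as Z², so the effective Rydberg energy is 13.6 × 4 = 54.40 eV.
ΔE = 54.40 × (1/6² − 1/8²) = 54.40 × 0.01215 = 0.6611 eV.
λ = hc/ΔE = 1240 / 0.6611 = 1876 nm.

1876 nm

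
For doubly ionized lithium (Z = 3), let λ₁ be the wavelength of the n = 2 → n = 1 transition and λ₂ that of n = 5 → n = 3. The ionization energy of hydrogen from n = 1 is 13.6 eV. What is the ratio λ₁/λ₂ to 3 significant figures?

λ ∝ 1/ΔE ∝ 1/(1/n_f² − 1/n_i²), and the Z² and hc factors cancel in the ratio.
λ₁/λ₂ = (1/3² − 1/5²)/(1/1² − 1/2²) = 0.07111/0.7500 = 0.0948.

0.0948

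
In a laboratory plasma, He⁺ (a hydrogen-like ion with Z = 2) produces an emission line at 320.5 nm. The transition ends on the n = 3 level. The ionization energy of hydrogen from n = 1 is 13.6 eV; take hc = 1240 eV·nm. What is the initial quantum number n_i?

The photon energy is ΔE = hc/λ = 1240 / 320.5 = 3.869 eV.
With Z = 2, ΔE = 54.40 × (1/n_f² − 1/n_i²), so 1/n_f² − 1/n_i² = 0.07112.
With n_f = 3: 1/n_i² = 1/9 − 0.07112 = 0.03999, so n_i ≈ 5.00.

n_i = 5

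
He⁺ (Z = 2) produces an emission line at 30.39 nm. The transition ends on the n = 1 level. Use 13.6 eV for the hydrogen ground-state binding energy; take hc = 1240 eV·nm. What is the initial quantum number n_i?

The photon energy is ΔE = hc/λ = 1240 / 30.39 = 40.80 eV.
With Z = 2, ΔE = 54.40 × (1/n_f² − 1/n_i²), so 1/n_f² − 1/n_i² = 0.7501.
With n_f = 1: 1/n_i² = 1/1 − 0.7501 = 0.2499, so n_i ≈ 2.00.

n_i = 2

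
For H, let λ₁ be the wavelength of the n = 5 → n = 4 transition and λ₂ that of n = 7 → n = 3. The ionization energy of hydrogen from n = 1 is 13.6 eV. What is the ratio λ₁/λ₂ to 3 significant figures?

λ ∝ 1/ΔE ∝ 1/(1/n_f² − 1/n_i²), and the Z² and hc factors cancel in the ratio.
λ₁/λ₂ = (1/3² − 1/7²)/(1/4² − 1/5²) = 0.09070/0.02250 = 4.03.

4.03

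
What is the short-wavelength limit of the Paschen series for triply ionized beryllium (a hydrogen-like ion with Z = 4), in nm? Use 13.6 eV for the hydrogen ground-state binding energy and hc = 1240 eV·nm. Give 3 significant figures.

The Paschen series has lower level n_f = 3; the series limit corresponds to n_i → ∞.
ΔE_max = 13.6 × 16 / 3² = 24.18 eV.
λ_min = 1240 / 24.18 = 51.3 nm.

51.3 nm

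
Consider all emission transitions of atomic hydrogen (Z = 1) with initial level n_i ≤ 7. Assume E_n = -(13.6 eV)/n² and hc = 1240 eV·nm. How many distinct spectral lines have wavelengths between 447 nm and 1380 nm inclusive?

Enumerate all n_i → n_f pairs with 1 ≤ n_f < n_i ≤ 7 and compute λ = 1240 / [13.6·1·(1/n_f² − 1/n_i²)].
Lines falling in [447, 1380] nm: 4→2 (486.3 nm), 3→2 (656.5 nm), 7→3 (1005 nm), 6→3 (1094 nm), 5→3 (1282 nm).

5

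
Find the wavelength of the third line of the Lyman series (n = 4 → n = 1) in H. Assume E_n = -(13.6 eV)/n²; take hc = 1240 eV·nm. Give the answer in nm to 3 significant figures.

97.3 nm

The Lyman series terminates on n_f = 1; the third line has n_i = 1+3 = 4.
ΔE = 13.60 × (1/1² − 1/4²) = 12.75 eV.
λ = 1240 / 12.75 = 97.3 nm.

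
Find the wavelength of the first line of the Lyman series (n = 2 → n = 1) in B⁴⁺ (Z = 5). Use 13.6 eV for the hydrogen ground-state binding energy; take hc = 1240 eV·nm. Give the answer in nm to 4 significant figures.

The Lyman series terminates on n_f = 1; the first line has n_i = 1+1 = 2.
ΔE = 340.0 × (1/1² − 1/2²) = 255.0 eV.
λ = 1240 / 255.0 = 4.863 nm.

4.863 nm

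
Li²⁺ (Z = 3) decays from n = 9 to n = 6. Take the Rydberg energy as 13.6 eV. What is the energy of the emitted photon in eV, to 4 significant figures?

The Bohr energies scale as Z², so for Z = 3: E_n = −122.4/n² eV.
E_9 = −122.4/81 = −1.511 eV and E_6 = −122.4/36 = −3.400 eV.
The photon energy is |E_9 − E_6| = 1.889 eV.

1.889 eV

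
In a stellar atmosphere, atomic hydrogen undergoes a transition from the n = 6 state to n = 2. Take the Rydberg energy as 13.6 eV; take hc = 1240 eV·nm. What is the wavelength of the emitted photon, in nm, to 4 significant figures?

ΔE = 13.60 × (1/2² − 1/6²) = 13.60 × 0.2222 = 3.022 eV.
λ = hc/ΔE = 1240 / 3.022 = 410.3 nm.

410.3 nm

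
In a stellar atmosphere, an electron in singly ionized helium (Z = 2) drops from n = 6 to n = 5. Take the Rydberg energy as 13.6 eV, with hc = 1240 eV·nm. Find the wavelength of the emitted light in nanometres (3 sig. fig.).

1860 nm

For Z = 2 the level energies scale as Z², so the effective Rydberg energy is 13.6 × 4 = 54.40 eV.
ΔE = 54.40 × (1/5² − 1/6²) = 54.40 × 0.01222 = 0.6649 eV.
λ = hc/ΔE = 1240 / 0.6649 = 1860 nm.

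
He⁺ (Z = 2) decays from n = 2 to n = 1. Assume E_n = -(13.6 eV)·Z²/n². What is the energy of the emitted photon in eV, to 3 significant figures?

40.8 eV

The Bohr energies scale as Z², so for Z = 2: E_n = −54.40/n² eV.
E_2 = −54.40/4 = −13.60 eV and E_1 = −54.40/1 = −54.40 eV.
The photon energy is |E_2 − E_1| = 40.8 eV.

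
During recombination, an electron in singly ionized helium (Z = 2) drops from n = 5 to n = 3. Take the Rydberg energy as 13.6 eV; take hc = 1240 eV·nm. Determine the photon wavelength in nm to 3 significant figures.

For Z = 2 the level energies scale as Z², so the effective Rydberg energy is 13.6 × 4 = 54.40 eV.
ΔE = 54.40 × (1/3² − 1/5²) = 54.40 × 0.07111 = 3.868 eV.
λ = hc/ΔE = 1240 / 3.868 = 321 nm.

321 nm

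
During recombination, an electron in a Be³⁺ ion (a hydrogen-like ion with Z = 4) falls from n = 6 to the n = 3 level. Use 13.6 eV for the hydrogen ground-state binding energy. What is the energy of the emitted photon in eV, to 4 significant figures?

The Bohr energies scale as Z², so for Z = 4: E_n = −217.6/n² eV.
E_6 = −217.6/36 = −6.044 eV and E_3 = −217.6/9 = −24.18 eV.
The photon energy is |E_6 − E_3| = 18.13 eV.

18.13 eV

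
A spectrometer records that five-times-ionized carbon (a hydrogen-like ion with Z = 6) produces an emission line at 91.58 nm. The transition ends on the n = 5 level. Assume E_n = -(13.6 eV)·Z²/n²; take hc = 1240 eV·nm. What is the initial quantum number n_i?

n_i = 9

The photon energy is ΔE = hc/λ = 1240 / 91.58 = 13.54 eV.
With Z = 6, ΔE = 489.6 × (1/n_f² − 1/n_i²), so 1/n_f² − 1/n_i² = 0.02766.
With n_f = 5: 1/n_i² = 1/25 − 0.02766 = 0.01234, so n_i ≈ 9.00.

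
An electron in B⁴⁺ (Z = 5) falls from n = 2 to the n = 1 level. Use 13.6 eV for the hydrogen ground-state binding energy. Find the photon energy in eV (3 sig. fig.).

255 eV

The Bohr energies scale as Z², so for Z = 5: E_n = −340.0/n² eV.
E_2 = −340.0/4 = −85.00 eV and E_1 = −340.0/1 = −340.0 eV.
The photon energy is |E_2 − E_1| = 255 eV.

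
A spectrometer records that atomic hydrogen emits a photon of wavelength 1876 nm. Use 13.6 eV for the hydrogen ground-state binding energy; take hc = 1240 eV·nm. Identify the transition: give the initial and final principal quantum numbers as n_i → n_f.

The photon energy is ΔE = hc/λ = 1240 / 1876 = 0.6610 eV.
With Z = 1, ΔE = 13.60 × (1/n_f² − 1/n_i²), so 1/n_f² − 1/n_i² = 0.04860.
Trying n_f = 3 gives 1/n_i² = 0.06251, i.e. n_i ≈ 4; this pair matches.

n_i = 4, n_f = 3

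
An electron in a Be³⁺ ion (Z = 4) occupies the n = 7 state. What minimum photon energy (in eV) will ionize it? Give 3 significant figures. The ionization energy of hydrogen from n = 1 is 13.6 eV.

E_n = −13.6 Z²/n² = −217.6/n² eV for Z = 4.
E_7 = −217.6/49 = −4.44 eV, so ionization (to E = 0) requires 4.44 eV.

4.44 eV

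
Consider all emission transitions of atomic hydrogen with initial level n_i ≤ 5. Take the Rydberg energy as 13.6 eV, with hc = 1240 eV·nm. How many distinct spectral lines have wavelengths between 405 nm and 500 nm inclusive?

2

Enumerate all n_i → n_f pairs with 1 ≤ n_f < n_i ≤ 5 and compute λ = 1240 / [13.6·1·(1/n_f² − 1/n_i²)].
Lines falling in [405, 500] nm: 5→2 (434.2 nm), 4→2 (486.3 nm).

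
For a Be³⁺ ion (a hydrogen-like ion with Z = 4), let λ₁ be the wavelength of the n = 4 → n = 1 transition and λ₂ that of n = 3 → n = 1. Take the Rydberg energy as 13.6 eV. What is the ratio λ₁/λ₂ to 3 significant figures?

λ ∝ 1/ΔE ∝ 1/(1/n_f² − 1/n_i²), and the Z² and hc factors cancel in the ratio.
λ₁/λ₂ = (1/1² − 1/3²)/(1/1² − 1/4²) = 0.8889/0.9375 = 0.948.

0.948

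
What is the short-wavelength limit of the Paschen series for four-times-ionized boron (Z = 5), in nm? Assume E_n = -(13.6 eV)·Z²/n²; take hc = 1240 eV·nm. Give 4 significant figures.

The Paschen series has lower level n_f = 3; the series limit corresponds to n_i → ∞.
ΔE_max = 13.6 × 25 / 3² = 37.78 eV.
λ_min = 1240 / 37.78 = 32.82 nm.

32.82 nm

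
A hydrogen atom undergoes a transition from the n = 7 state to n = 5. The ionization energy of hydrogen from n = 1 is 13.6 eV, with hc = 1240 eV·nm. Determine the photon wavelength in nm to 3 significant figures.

4650 nm

ΔE = 13.60 × (1/5² − 1/7²) = 13.60 × 0.01959 = 0.2664 eV.
λ = hc/ΔE = 1240 / 0.2664 = 4650 nm.
This line belongs to the Pfund series.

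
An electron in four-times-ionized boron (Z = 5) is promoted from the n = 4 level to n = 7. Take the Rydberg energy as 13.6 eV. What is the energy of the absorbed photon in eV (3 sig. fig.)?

The Bohr energies scale as Z², so for Z = 5: E_n = −340.0/n² eV.
E_7 = −340.0/49 = −6.939 eV and E_4 = −340.0/16 = −21.25 eV.
The photon energy is |E_7 − E_4| = 14.3 eV.

14.3 eV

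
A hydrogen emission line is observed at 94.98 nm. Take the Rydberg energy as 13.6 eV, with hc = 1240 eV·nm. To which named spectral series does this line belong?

ΔE = 1240/94.98 = 13.06 eV.
This matches 13.6 × (1/1² − 1/5²), so n_f = 1: the Lyman series.

Lyman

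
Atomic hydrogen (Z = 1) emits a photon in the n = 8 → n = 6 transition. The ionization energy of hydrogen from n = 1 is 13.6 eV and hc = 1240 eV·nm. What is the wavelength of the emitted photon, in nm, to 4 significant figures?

ΔE = 13.60 × (1/6² − 1/8²) = 13.60 × 0.01215 = 0.1653 eV.
λ = hc/ΔE = 1240 / 0.1653 = 7503 nm.

7503 nm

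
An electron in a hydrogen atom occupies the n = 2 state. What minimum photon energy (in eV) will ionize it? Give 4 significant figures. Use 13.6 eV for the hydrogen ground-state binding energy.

E_2 = −13.60/4 = −3.400 eV, so ionization (to E = 0) requires 3.400 eV.

3.400 eV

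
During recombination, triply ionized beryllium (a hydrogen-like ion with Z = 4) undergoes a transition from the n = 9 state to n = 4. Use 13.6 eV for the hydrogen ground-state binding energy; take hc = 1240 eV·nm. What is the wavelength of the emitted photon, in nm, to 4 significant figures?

For Z = 4 the level energies scale as Z², so the effective Rydberg energy is 13.6 × 16 = 217.6 eV.
ΔE = 217.6 × (1/4² − 1/9²) = 217.6 × 0.05015 = 10.91 eV.
λ = hc/ΔE = 1240 / 10.91 = 113.6 nm.

113.6 nm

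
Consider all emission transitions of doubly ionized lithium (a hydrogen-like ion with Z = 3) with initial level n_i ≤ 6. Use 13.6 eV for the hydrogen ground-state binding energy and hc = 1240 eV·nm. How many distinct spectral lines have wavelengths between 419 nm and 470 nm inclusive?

1

Enumerate all n_i → n_f pairs with 1 ≤ n_f < n_i ≤ 6 and compute λ = 1240 / [13.6·9·(1/n_f² − 1/n_i²)].
Lines falling in [419, 470] nm: 5→4 (450.3 nm).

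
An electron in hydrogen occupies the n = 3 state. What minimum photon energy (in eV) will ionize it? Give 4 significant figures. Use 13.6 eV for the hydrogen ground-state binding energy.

1.511 eV

E_3 = −13.60/9 = −1.511 eV, so ionization (to E = 0) requires 1.511 eV.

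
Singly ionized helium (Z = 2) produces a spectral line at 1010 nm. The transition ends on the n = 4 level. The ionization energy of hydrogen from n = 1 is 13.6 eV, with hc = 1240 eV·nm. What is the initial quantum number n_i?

n_i = 5

The photon energy is ΔE = hc/λ = 1240 / 1010 = 1.228 eV.
With Z = 2, ΔE = 54.40 × (1/n_f² − 1/n_i²), so 1/n_f² − 1/n_i² = 0.02257.
With n_f = 4: 1/n_i² = 1/16 − 0.02257 = 0.03993, so n_i ≈ 5.00.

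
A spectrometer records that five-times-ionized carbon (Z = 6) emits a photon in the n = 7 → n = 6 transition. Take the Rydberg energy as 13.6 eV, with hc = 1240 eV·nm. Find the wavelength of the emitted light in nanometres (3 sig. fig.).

For Z = 6 the level energies scale as Z², so the effective Rydberg energy is 13.6 × 36 = 489.6 eV.
ΔE = 489.6 × (1/6² − 1/7²) = 489.6 × 0.007370 = 3.608 eV.
λ = hc/ΔE = 1240 / 3.608 = 344 nm.

344 nm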